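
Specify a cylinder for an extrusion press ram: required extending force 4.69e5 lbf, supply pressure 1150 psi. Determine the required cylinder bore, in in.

D ≈ 22.8 in

Extension force acts on the full piston face: F = P × (π/4)D².
D = √(4F / (πP)) = √(4 × 4.69e5 lbf / (π × 1150 psi))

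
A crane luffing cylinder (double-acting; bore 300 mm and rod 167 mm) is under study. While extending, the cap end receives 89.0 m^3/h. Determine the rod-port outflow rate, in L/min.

Cap-side area A_cap = π/4 × (300 mm)² = 70690 mm^2
Rod-side annular area A_ann = π/4 × (300² − 167²) = 48780 mm^2
Piston speed v = Q_in/A_cap; rod-end outflow Q_out = v × A_ann = Q_in × A_ann/A_cap.

Q_out ≈ 1020 L/min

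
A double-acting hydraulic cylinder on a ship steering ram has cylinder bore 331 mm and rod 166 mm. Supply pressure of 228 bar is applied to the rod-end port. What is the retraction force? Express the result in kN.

F ≈ 1470 kN

Rod-side annular area A_ann = π/4 × (331² − 166²) = 64410 mm^2
On retraction the pressure acts on the annular area (bore minus rod).
F = P × A_ann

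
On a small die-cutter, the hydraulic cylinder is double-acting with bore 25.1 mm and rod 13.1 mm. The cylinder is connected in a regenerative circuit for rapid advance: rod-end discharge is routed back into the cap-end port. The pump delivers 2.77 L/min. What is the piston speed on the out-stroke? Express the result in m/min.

In regeneration the rod-end outflow joins the pump flow into the cap end, so the net volume the pump must supply per unit advance equals the rod cross-section area.
Rod cross-section A_rod = π/4 × (13.1 mm)² = 134.8 mm^2
v = Q_pump / A_rod

v ≈ 20.6 m/min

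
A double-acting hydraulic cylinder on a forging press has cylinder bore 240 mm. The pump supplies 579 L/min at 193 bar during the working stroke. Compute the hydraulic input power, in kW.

W ≈ 186 kW

Hydraulic power = P × Q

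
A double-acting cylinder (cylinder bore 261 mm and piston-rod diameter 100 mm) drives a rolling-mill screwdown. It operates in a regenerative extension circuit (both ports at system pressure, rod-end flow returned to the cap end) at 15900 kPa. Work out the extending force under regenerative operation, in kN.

With equal pressure on both faces, forces on the annular region cancel; the net push is pressure × rod cross-section.
Rod cross-section A_rod = π/4 × (100 mm)² = 7854 mm^2
F = P × A_rod

F ≈ 125 kN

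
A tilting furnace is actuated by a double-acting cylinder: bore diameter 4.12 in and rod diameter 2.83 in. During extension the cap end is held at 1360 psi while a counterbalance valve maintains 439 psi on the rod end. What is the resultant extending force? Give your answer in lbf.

Cap-side area A_cap = π/4 × (4.12 in)² = 13.33 in^2
Rod-side annular area A_ann = π/4 × (4.12² − 2.83²) = 7.041 in^2
Net thrust = P_cap·A_cap − P_rod·A_ann = 18130 lbf − 3091 lbf

F ≈ 15000 lbf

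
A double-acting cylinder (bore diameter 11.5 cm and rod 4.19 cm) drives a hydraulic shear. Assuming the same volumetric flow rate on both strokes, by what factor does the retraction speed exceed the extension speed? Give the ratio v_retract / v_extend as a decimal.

v_ret/v_ext ≈ 1.15

Cap-side area A_cap = π/4 × (11.5 cm)² = 103.9 cm^2
Rod-side annular area A_ann = π/4 × (11.5² − 4.19²) = 90.08 cm^2
For equal Q, v ∝ 1/A, so v_ret/v_ext = A_cap/A_ann.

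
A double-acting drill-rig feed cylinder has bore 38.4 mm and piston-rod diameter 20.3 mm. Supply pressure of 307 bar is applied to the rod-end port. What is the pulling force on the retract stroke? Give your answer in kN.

Rod-side annular area A_ann = π/4 × (38.4² − 20.3²) = 834.5 mm^2
On retraction the pressure acts on the annular area (bore minus rod).
F = P × A_ann

F ≈ 25.6 kN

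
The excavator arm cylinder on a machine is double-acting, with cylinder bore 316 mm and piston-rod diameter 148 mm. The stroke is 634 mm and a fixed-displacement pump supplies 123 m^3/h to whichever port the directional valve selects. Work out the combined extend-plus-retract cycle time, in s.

Cap-side area A_cap = π/4 × (316 mm)² = 78430 mm^2
Rod-side annular area A_ann = π/4 × (316² − 148²) = 61220 mm^2
t_ext = A_cap·L/Q = 1.455 s
t_ret = A_ann·L/Q = 1.136 s
t_cycle = t_ext + t_ret

t ≈ 2.59 s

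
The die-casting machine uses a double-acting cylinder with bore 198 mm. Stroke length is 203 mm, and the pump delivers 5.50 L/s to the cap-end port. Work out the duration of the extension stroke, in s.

Cap-side area A_cap = π/4 × (198 mm)² = 30790 mm^2
Swept volume V = A × L; t = V / Q = A·L / Q

t ≈ 1.14 s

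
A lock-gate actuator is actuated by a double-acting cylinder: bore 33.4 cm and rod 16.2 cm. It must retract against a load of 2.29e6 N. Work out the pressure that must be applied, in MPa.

Rod-side annular area A_ann = π/4 × (33.4² − 16.2²) = 670.0 cm^2
Retraction: pressure acts on the annular area.
P = F / A = 2.29e6 N / A

P ≈ 34.2 MPa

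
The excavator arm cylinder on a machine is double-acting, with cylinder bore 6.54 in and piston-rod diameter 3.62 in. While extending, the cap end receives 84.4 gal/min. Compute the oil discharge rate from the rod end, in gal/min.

Cap-side area A_cap = π/4 × (6.54 in)² = 33.59 in^2
Rod-side annular area A_ann = π/4 × (6.54² − 3.62²) = 23.30 in^2
Piston speed v = Q_in/A_cap; rod-end outflow Q_out = v × A_ann = Q_in × A_ann/A_cap.

Q_out ≈ 58.5 gal/min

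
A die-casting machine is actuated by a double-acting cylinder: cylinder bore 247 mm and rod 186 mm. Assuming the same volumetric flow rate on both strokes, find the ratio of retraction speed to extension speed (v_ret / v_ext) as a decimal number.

Cap-side area A_cap = π/4 × (247 mm)² = 47920 mm^2
Rod-side annular area A_ann = π/4 × (247² − 186²) = 20740 mm^2
For equal Q, v ∝ 1/A, so v_ret/v_ext = A_cap/A_ann.

v_ret/v_ext ≈ 2.31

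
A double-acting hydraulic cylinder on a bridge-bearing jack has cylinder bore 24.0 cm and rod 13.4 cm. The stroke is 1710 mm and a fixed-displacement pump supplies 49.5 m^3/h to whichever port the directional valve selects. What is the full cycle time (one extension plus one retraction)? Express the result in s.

t ≈ 9.50 s

Cap-side area A_cap = π/4 × (24.0 cm)² = 452.4 cm^2
Rod-side annular area A_ann = π/4 × (24.0² − 13.4²) = 311.4 cm^2
t_ext = A_cap·L/Q = 5.626 s
t_ret = A_ann·L/Q = 3.872 s
t_cycle = t_ext + t_ret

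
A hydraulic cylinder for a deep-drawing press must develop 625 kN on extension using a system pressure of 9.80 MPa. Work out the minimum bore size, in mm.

Extension force acts on the full piston face: F = P × (π/4)D².
D = √(4F / (πP)) = √(4 × 625 kN / (π × 9.80 MPa))

D ≈ 285 mm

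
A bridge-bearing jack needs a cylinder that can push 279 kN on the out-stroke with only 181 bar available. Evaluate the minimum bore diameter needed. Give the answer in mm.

Extension force acts on the full piston face: F = P × (π/4)D².
D = √(4F / (πP)) = √(4 × 279 kN / (π × 181 bar))

D ≈ 140 mm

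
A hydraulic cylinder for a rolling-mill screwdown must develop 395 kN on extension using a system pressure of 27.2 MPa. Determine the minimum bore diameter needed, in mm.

D ≈ 136 mm

Extension force acts on the full piston face: F = P × (π/4)D².
D = √(4F / (πP)) = √(4 × 395 kN / (π × 27.2 MPa))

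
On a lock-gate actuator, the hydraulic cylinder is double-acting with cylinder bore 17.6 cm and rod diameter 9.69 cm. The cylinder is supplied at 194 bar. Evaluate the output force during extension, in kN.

Cap-side area A_cap = π/4 × (17.6 cm)² = 243.3 cm^2
F = P × A_cap = 194 bar × A_cap

F ≈ 472 kN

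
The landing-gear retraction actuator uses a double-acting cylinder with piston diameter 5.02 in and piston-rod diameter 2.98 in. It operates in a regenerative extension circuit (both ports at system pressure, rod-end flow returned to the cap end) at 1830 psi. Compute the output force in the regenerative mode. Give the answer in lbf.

With equal pressure on both faces, forces on the annular region cancel; the net push is pressure × rod cross-section.
Rod cross-section A_rod = π/4 × (2.98 in)² = 6.975 in^2
F = P × A_rod

F ≈ 12800 lbf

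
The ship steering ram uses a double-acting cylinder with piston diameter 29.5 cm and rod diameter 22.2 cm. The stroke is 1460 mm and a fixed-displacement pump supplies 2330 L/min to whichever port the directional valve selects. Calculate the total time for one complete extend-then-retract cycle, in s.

Cap-side area A_cap = π/4 × (29.5 cm)² = 683.5 cm^2
Rod-side annular area A_ann = π/4 × (29.5² − 22.2²) = 296.4 cm^2
t_ext = A_cap·L/Q = 2.570 s
t_ret = A_ann·L/Q = 1.114 s
t_cycle = t_ext + t_ret

t ≈ 3.68 s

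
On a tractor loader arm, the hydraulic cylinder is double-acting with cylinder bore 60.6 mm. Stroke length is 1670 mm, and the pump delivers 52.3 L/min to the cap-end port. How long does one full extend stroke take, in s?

Cap-side area A_cap = π/4 × (60.6 mm)² = 2884 mm^2
Swept volume V = A × L; t = V / Q = A·L / Q

t ≈ 5.53 s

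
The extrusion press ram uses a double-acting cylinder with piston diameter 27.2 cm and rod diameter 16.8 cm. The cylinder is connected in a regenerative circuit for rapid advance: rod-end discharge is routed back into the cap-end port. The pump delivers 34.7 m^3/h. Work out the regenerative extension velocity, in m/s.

v ≈ 0.435 m/s

In regeneration the rod-end outflow joins the pump flow into the cap end, so the net volume the pump must supply per unit advance equals the rod cross-section area.
Rod cross-section A_rod = π/4 × (16.8 cm)² = 221.7 cm^2
v = Q_pump / A_rod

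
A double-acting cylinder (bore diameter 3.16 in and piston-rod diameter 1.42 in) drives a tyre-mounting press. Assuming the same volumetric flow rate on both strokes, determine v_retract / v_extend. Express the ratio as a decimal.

Cap-side area A_cap = π/4 × (3.16 in)² = 7.843 in^2
Rod-side annular area A_ann = π/4 × (3.16² − 1.42²) = 6.259 in^2
For equal Q, v ∝ 1/A, so v_ret/v_ext = A_cap/A_ann.

v_ret/v_ext ≈ 1.25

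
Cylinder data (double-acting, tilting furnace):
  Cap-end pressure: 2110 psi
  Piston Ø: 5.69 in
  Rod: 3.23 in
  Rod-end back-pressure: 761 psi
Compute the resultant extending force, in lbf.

F ≈ 40500 lbf

Cap-side area A_cap = π/4 × (5.69 in)² = 25.43 in^2
Rod-side annular area A_ann = π/4 × (5.69² − 3.23²) = 17.23 in^2
Net thrust = P_cap·A_cap − P_rod·A_ann = 53650 lbf − 13120 lbf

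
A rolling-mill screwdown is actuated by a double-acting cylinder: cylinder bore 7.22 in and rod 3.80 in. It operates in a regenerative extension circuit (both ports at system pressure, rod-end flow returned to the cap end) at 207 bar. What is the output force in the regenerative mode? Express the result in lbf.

F ≈ 34000 lbf

With equal pressure on both faces, forces on the annular region cancel; the net push is pressure × rod cross-section.
Rod cross-section A_rod = π/4 × (3.80 in)² = 11.34 in^2
F = P × A_rod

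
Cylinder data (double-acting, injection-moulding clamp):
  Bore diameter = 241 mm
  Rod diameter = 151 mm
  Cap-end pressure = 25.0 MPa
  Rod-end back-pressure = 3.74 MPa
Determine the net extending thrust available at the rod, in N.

Cap-side area A_cap = π/4 × (241 mm)² = 45620 mm^2
Rod-side annular area A_ann = π/4 × (241² − 151²) = 27710 mm^2
Net thrust = P_cap·A_cap − P_rod·A_ann = 1.140e6 N − 1.036e5 N

F ≈ 1.04e6 N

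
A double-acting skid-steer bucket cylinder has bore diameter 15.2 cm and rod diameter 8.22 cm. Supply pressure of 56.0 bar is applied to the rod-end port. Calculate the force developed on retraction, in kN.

Rod-side annular area A_ann = π/4 × (15.2² − 8.22²) = 128.4 cm^2
On retraction the pressure acts on the annular area (bore minus rod).
F = P × A_ann

F ≈ 71.9 kN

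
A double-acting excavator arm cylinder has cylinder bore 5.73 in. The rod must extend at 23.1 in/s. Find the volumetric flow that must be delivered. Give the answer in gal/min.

Cap-side area A_cap = π/4 × (5.73 in)² = 25.79 in^2
Q = A × v

Q ≈ 155 gal/min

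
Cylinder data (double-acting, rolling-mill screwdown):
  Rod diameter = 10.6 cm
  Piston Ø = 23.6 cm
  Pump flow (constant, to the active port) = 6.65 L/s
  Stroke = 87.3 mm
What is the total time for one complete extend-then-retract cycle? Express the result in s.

Cap-side area A_cap = π/4 × (23.6 cm)² = 437.4 cm^2
Rod-side annular area A_ann = π/4 × (23.6² − 10.6²) = 349.2 cm^2
t_ext = A_cap·L/Q = 0.5743 s
t_ret = A_ann·L/Q = 0.4584 s
t_cycle = t_ext + t_ret

t ≈ 1.03 s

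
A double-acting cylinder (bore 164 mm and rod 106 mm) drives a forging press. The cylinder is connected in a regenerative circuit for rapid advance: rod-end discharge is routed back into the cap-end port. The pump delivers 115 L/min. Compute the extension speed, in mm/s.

In regeneration the rod-end outflow joins the pump flow into the cap end, so the net volume the pump must supply per unit advance equals the rod cross-section area.
Rod cross-section A_rod = π/4 × (106 mm)² = 8825 mm^2
v = Q_pump / A_rod

v ≈ 217 mm/s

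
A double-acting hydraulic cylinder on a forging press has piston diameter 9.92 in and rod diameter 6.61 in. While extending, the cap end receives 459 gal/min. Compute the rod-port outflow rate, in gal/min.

Q_out ≈ 255 gal/min

Cap-side area A_cap = π/4 × (9.92 in)² = 77.29 in^2
Rod-side annular area A_ann = π/4 × (9.92² − 6.61²) = 42.97 in^2
Piston speed v = Q_in/A_cap; rod-end outflow Q_out = v × A_ann = Q_in × A_ann/A_cap.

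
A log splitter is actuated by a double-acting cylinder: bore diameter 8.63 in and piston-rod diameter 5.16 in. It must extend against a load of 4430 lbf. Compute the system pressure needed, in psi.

Cap-side area A_cap = π/4 × (8.63 in)² = 58.49 in^2
P = F / A = 4430 lbf / A

P ≈ 75.7 psi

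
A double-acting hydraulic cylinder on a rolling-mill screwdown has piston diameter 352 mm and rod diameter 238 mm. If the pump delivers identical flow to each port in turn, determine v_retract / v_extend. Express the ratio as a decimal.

Cap-side area A_cap = π/4 × (352 mm)² = 97310 mm^2
Rod-side annular area A_ann = π/4 × (352² − 238²) = 52830 mm^2
For equal Q, v ∝ 1/A, so v_ret/v_ext = A_cap/A_ann.

v_ret/v_ext ≈ 1.84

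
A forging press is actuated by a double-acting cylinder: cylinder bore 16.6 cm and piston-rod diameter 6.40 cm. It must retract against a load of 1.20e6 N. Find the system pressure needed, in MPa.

P ≈ 65.1 MPa

Rod-side annular area A_ann = π/4 × (16.6² − 6.40²) = 184.3 cm^2
Retraction: pressure acts on the annular area.
P = F / A = 1.20e6 N / A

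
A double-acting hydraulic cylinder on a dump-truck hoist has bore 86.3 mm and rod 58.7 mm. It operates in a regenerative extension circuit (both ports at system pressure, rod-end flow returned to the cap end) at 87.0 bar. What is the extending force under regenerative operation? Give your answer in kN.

F ≈ 23.5 kN

With equal pressure on both faces, forces on the annular region cancel; the net push is pressure × rod cross-section.
Rod cross-section A_rod = π/4 × (58.7 mm)² = 2706 mm^2
F = P × A_rod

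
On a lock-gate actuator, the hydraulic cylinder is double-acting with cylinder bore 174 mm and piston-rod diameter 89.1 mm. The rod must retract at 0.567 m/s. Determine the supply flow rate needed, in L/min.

Q ≈ 597 L/min

Rod-side annular area A_ann = π/4 × (174² − 89.1²) = 17540 mm^2
Q = A × v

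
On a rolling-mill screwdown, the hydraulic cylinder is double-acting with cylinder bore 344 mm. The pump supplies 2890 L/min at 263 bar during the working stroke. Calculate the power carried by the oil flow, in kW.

Hydraulic power = P × Q

W ≈ 1270 kW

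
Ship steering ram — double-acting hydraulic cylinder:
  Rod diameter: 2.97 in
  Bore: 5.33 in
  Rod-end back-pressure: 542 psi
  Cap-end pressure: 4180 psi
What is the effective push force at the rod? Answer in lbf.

Cap-side area A_cap = π/4 × (5.33 in)² = 22.31 in^2
Rod-side annular area A_ann = π/4 × (5.33² − 2.97²) = 15.38 in^2
Net thrust = P_cap·A_cap − P_rod·A_ann = 93270 lbf − 8338 lbf

F ≈ 84900 lbf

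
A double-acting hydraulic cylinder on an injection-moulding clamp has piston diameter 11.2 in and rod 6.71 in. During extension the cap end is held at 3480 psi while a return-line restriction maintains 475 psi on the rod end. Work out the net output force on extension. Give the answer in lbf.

F ≈ 3.13e5 lbf

Cap-side area A_cap = π/4 × (11.2 in)² = 98.52 in^2
Rod-side annular area A_ann = π/4 × (11.2² − 6.71²) = 63.16 in^2
Net thrust = P_cap·A_cap − P_rod·A_ann = 3.429e5 lbf − 30000 lbf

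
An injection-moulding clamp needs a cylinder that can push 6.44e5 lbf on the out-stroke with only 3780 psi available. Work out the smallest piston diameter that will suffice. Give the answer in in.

Extension force acts on the full piston face: F = P × (π/4)D².
D = √(4F / (πP)) = √(4 × 6.44e5 lbf / (π × 3780 psi))

D ≈ 14.7 in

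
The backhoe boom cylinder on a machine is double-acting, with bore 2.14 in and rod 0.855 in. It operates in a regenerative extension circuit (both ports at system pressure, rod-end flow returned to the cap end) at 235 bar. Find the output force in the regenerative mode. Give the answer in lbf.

With equal pressure on both faces, forces on the annular region cancel; the net push is pressure × rod cross-section.
Rod cross-section A_rod = π/4 × (0.855 in)² = 0.5741 in^2
F = P × A_rod

F ≈ 1960 lbf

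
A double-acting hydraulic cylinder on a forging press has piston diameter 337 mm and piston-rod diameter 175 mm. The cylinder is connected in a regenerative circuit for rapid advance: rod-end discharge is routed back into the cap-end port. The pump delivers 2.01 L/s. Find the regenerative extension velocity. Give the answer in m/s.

v ≈ 0.0836 m/s

In regeneration the rod-end outflow joins the pump flow into the cap end, so the net volume the pump must supply per unit advance equals the rod cross-section area.
Rod cross-section A_rod = π/4 × (175 mm)² = 24050 mm^2
v = Q_pump / A_rod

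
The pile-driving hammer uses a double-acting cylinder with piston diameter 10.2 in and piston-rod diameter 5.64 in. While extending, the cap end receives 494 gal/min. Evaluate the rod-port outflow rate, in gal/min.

Cap-side area A_cap = π/4 × (10.2 in)² = 81.71 in^2
Rod-side annular area A_ann = π/4 × (10.2² − 5.64²) = 56.73 in^2
Piston speed v = Q_in/A_cap; rod-end outflow Q_out = v × A_ann = Q_in × A_ann/A_cap.

Q_out ≈ 343 gal/min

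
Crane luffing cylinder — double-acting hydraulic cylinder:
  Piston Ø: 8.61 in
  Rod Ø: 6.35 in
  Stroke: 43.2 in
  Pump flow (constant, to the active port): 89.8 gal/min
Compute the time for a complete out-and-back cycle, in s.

Cap-side area A_cap = π/4 × (8.61 in)² = 58.22 in^2
Rod-side annular area A_ann = π/4 × (8.61² − 6.35²) = 26.55 in^2
t_ext = A_cap·L/Q = 7.275 s
t_ret = A_ann·L/Q = 3.318 s
t_cycle = t_ext + t_ret

t ≈ 10.6 s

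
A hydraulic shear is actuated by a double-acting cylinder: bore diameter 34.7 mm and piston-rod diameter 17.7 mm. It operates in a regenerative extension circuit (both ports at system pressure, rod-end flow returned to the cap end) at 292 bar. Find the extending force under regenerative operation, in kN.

With equal pressure on both faces, forces on the annular region cancel; the net push is pressure × rod cross-section.
Rod cross-section A_rod = π/4 × (17.7 mm)² = 246.1 mm^2
F = P × A_rod

F ≈ 7.18 kN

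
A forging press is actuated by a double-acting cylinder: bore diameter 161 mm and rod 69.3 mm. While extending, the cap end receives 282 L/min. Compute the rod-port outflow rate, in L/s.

Q_out ≈ 3.83 L/s

Cap-side area A_cap = π/4 × (161 mm)² = 20360 mm^2
Rod-side annular area A_ann = π/4 × (161² − 69.3²) = 16590 mm^2
Piston speed v = Q_in/A_cap; rod-end outflow Q_out = v × A_ann = Q_in × A_ann/A_cap.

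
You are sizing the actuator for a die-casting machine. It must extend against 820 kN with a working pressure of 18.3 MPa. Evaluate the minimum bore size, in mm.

D ≈ 239 mm

Extension force acts on the full piston face: F = P × (π/4)D².
D = √(4F / (πP)) = √(4 × 820 kN / (π × 18.3 MPa))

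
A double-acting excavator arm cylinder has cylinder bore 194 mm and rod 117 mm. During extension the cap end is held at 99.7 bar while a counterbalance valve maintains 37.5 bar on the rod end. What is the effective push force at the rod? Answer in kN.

F ≈ 224 kN

Cap-side area A_cap = π/4 × (194 mm)² = 29560 mm^2
Rod-side annular area A_ann = π/4 × (194² − 117²) = 18810 mm^2
Net thrust = P_cap·A_cap − P_rod·A_ann = 294.7 kN − 70.53 kN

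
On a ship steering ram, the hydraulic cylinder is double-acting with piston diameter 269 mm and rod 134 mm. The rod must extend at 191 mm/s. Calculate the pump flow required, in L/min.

Q ≈ 651 L/min

Cap-side area A_cap = π/4 × (269 mm)² = 56830 mm^2
Q = A × v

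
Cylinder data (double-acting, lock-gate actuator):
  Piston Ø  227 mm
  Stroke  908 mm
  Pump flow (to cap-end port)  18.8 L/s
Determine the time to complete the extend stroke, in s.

Cap-side area A_cap = π/4 × (227 mm)² = 40470 mm^2
Swept volume V = A × L; t = V / Q = A·L / Q

t ≈ 1.95 s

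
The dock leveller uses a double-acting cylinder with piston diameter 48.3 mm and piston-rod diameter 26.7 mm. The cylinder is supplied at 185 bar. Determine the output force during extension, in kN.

Cap-side area A_cap = π/4 × (48.3 mm)² = 1832 mm^2
F = P × A_cap = 185 bar × A_cap

F ≈ 33.9 kN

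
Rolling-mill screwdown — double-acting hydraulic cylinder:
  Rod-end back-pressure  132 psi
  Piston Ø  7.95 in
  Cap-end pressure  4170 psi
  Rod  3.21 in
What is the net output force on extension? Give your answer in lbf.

F ≈ 2.02e5 lbf

Cap-side area A_cap = π/4 × (7.95 in)² = 49.64 in^2
Rod-side annular area A_ann = π/4 × (7.95² − 3.21²) = 41.55 in^2
Net thrust = P_cap·A_cap − P_rod·A_ann = 2.070e5 lbf − 5484 lbf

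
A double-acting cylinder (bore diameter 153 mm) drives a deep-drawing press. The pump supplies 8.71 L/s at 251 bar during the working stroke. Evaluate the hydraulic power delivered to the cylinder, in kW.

W ≈ 219 kW

Hydraulic power = P × Q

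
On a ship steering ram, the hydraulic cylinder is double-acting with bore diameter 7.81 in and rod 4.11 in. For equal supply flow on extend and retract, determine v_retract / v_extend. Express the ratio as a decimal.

v_ret/v_ext ≈ 1.38

Cap-side area A_cap = π/4 × (7.81 in)² = 47.91 in^2
Rod-side annular area A_ann = π/4 × (7.81² − 4.11²) = 34.64 in^2
For equal Q, v ∝ 1/A, so v_ret/v_ext = A_cap/A_ann.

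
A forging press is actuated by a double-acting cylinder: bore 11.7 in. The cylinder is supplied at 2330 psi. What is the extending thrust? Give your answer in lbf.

F ≈ 2.51e5 lbf

Cap-side area A_cap = π/4 × (11.7 in)² = 107.5 in^2
F = P × A_cap = 2330 psi × A_cap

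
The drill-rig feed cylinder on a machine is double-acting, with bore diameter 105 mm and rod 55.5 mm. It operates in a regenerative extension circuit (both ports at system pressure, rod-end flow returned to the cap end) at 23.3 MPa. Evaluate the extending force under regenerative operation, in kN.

With equal pressure on both faces, forces on the annular region cancel; the net push is pressure × rod cross-section.
Rod cross-section A_rod = π/4 × (55.5 mm)² = 2419 mm^2
F = P × A_rod

F ≈ 56.4 kN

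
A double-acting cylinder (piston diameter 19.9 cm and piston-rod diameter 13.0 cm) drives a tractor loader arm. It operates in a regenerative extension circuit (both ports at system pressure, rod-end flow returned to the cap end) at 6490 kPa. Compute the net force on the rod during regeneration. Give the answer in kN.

With equal pressure on both faces, forces on the annular region cancel; the net push is pressure × rod cross-section.
Rod cross-section A_rod = π/4 × (13.0 cm)² = 132.7 cm^2
F = P × A_rod

F ≈ 86.1 kN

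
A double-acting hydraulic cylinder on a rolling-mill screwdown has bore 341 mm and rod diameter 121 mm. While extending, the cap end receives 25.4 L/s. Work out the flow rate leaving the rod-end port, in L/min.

Cap-side area A_cap = π/4 × (341 mm)² = 91330 mm^2
Rod-side annular area A_ann = π/4 × (341² − 121²) = 79830 mm^2
Piston speed v = Q_in/A_cap; rod-end outflow Q_out = v × A_ann = Q_in × A_ann/A_cap.

Q_out ≈ 1330 L/min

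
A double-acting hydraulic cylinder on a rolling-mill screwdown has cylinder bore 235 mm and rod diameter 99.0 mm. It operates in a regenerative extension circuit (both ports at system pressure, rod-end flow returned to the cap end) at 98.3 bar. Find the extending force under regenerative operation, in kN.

With equal pressure on both faces, forces on the annular region cancel; the net push is pressure × rod cross-section.
Rod cross-section A_rod = π/4 × (99.0 mm)² = 7698 mm^2
F = P × A_rod

F ≈ 75.7 kN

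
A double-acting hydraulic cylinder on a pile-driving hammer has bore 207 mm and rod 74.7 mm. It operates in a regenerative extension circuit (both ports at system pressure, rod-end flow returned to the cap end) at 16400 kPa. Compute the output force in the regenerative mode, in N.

F ≈ 71900 N

With equal pressure on both faces, forces on the annular region cancel; the net push is pressure × rod cross-section.
Rod cross-section A_rod = π/4 × (74.7 mm)² = 4383 mm^2
F = P × A_rod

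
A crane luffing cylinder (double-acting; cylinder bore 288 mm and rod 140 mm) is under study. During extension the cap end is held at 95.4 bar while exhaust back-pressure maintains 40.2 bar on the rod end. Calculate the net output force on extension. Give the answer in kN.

F ≈ 421 kN

Cap-side area A_cap = π/4 × (288 mm)² = 65140 mm^2
Rod-side annular area A_ann = π/4 × (288² − 140²) = 49750 mm^2
Net thrust = P_cap·A_cap − P_rod·A_ann = 621.5 kN − 200.0 kN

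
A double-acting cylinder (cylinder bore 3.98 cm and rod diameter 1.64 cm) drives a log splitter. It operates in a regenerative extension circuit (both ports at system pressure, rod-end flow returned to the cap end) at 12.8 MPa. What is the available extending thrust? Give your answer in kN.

F ≈ 2.70 kN

With equal pressure on both faces, forces on the annular region cancel; the net push is pressure × rod cross-section.
Rod cross-section A_rod = π/4 × (1.64 cm)² = 2.112 cm^2
F = P × A_rod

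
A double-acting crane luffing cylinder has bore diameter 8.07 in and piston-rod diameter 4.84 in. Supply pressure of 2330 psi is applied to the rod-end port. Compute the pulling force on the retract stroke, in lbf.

Rod-side annular area A_ann = π/4 × (8.07² − 4.84²) = 32.75 in^2
On retraction the pressure acts on the annular area (bore minus rod).
F = P × A_ann

F ≈ 76300 lbf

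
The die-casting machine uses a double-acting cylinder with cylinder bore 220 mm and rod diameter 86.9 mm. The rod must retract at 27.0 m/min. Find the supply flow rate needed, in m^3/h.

Rod-side annular area A_ann = π/4 × (220² − 86.9²) = 32080 mm^2
Q = A × v

Q ≈ 52.0 m^3/h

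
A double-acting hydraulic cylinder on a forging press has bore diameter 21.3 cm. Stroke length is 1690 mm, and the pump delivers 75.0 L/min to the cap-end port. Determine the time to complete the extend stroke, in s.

Cap-side area A_cap = π/4 × (21.3 cm)² = 356.3 cm^2
Swept volume V = A × L; t = V / Q = A·L / Q

t ≈ 48.2 s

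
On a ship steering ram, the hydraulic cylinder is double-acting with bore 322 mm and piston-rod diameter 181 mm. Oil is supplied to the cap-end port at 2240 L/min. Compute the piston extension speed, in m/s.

v ≈ 0.458 m/s

Cap-side area A_cap = π/4 × (322 mm)² = 81430 mm^2
v = Q / A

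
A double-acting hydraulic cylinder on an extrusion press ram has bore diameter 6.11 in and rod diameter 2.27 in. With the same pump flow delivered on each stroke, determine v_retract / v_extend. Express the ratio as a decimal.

Cap-side area A_cap = π/4 × (6.11 in)² = 29.32 in^2
Rod-side annular area A_ann = π/4 × (6.11² − 2.27²) = 25.27 in^2
For equal Q, v ∝ 1/A, so v_ret/v_ext = A_cap/A_ann.

v_ret/v_ext ≈ 1.16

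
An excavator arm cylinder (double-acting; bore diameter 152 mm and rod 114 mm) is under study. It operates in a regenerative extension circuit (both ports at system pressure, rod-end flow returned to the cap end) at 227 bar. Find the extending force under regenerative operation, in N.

F ≈ 2.32e5 N

With equal pressure on both faces, forces on the annular region cancel; the net push is pressure × rod cross-section.
Rod cross-section A_rod = π/4 × (114 mm)² = 10210 mm^2
F = P × A_rod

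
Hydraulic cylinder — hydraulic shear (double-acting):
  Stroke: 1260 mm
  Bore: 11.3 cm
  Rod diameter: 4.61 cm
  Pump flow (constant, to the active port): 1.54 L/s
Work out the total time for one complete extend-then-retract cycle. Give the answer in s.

t ≈ 15.0 s

Cap-side area A_cap = π/4 × (11.3 cm)² = 100.3 cm^2
Rod-side annular area A_ann = π/4 × (11.3² − 4.61²) = 83.60 cm^2
t_ext = A_cap·L/Q = 8.205 s
t_ret = A_ann·L/Q = 6.840 s
t_cycle = t_ext + t_ret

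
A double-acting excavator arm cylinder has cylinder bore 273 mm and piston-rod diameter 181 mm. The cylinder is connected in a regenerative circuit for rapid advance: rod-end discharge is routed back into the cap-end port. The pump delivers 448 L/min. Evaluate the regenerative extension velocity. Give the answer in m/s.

v ≈ 0.290 m/s

In regeneration the rod-end outflow joins the pump flow into the cap end, so the net volume the pump must supply per unit advance equals the rod cross-section area.
Rod cross-section A_rod = π/4 × (181 mm)² = 25730 mm^2
v = Q_pump / A_rod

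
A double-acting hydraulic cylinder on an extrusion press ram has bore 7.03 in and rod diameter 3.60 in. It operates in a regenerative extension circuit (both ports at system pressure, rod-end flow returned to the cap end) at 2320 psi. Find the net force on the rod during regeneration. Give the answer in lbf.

F ≈ 23600 lbf

With equal pressure on both faces, forces on the annular region cancel; the net push is pressure × rod cross-section.
Rod cross-section A_rod = π/4 × (3.60 in)² = 10.18 in^2
F = P × A_rod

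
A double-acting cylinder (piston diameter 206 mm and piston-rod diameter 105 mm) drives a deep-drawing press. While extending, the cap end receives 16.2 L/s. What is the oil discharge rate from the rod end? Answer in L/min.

Q_out ≈ 719 L/min

Cap-side area A_cap = π/4 × (206 mm)² = 33330 mm^2
Rod-side annular area A_ann = π/4 × (206² − 105²) = 24670 mm^2
Piston speed v = Q_in/A_cap; rod-end outflow Q_out = v × A_ann = Q_in × A_ann/A_cap.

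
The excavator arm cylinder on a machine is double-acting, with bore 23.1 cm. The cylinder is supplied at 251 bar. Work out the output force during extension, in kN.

Cap-side area A_cap = π/4 × (23.1 cm)² = 419.1 cm^2
F = P × A_cap = 251 bar × A_cap

F ≈ 1050 kN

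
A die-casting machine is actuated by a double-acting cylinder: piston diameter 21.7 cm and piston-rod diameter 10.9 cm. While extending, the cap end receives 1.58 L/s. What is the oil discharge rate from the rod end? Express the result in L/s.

Q_out ≈ 1.18 L/s

Cap-side area A_cap = π/4 × (21.7 cm)² = 369.8 cm^2
Rod-side annular area A_ann = π/4 × (21.7² − 10.9²) = 276.5 cm^2
Piston speed v = Q_in/A_cap; rod-end outflow Q_out = v × A_ann = Q_in × A_ann/A_cap.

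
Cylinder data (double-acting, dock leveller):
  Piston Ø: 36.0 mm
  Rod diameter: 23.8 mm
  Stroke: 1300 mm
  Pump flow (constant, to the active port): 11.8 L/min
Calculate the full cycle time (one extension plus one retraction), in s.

Cap-side area A_cap = π/4 × (36.0 mm)² = 1018 mm^2
Rod-side annular area A_ann = π/4 × (36.0² − 23.8²) = 573.0 mm^2
t_ext = A_cap·L/Q = 6.728 s
t_ret = A_ann·L/Q = 3.788 s
t_cycle = t_ext + t_ret

t ≈ 10.5 s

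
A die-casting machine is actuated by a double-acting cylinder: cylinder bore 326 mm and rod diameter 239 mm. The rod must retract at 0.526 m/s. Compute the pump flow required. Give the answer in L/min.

Rod-side annular area A_ann = π/4 × (326² − 239²) = 38610 mm^2
Q = A × v

Q ≈ 1220 L/min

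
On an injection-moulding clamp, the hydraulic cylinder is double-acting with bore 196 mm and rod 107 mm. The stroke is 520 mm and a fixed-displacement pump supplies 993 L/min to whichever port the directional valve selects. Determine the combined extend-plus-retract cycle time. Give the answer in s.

t ≈ 1.61 s

Cap-side area A_cap = π/4 × (196 mm)² = 30170 mm^2
Rod-side annular area A_ann = π/4 × (196² − 107²) = 21180 mm^2
t_ext = A_cap·L/Q = 0.9480 s
t_ret = A_ann·L/Q = 0.6655 s
t_cycle = t_ext + t_ret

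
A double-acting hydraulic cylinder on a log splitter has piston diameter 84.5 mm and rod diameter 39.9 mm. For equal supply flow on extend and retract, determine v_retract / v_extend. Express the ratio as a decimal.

Cap-side area A_cap = π/4 × (84.5 mm)² = 5608 mm^2
Rod-side annular area A_ann = π/4 × (84.5² − 39.9²) = 4358 mm^2
For equal Q, v ∝ 1/A, so v_ret/v_ext = A_cap/A_ann.

v_ret/v_ext ≈ 1.29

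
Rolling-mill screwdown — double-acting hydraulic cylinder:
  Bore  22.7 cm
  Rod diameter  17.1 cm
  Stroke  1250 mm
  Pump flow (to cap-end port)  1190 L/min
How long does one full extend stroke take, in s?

t ≈ 2.55 s

Cap-side area A_cap = π/4 × (22.7 cm)² = 404.7 cm^2
Swept volume V = A × L; t = V / Q = A·L / Q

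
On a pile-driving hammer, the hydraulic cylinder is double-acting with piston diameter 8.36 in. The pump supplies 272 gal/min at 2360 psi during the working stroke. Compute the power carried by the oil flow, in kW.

Hydraulic power = P × Q

W ≈ 279 kW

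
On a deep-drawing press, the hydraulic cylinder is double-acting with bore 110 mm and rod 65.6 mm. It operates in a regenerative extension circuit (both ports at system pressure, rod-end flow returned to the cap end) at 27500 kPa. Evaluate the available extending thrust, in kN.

With equal pressure on both faces, forces on the annular region cancel; the net push is pressure × rod cross-section.
Rod cross-section A_rod = π/4 × (65.6 mm)² = 3380 mm^2
F = P × A_rod

F ≈ 92.9 kN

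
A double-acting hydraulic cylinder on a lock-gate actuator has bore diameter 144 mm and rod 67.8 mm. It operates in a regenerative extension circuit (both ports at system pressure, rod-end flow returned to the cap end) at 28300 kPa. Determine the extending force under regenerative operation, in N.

With equal pressure on both faces, forces on the annular region cancel; the net push is pressure × rod cross-section.
Rod cross-section A_rod = π/4 × (67.8 mm)² = 3610 mm^2
F = P × A_rod

F ≈ 1.02e5 N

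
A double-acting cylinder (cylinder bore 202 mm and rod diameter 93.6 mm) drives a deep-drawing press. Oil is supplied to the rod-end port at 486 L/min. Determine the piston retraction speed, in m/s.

v ≈ 0.322 m/s

Rod-side annular area A_ann = π/4 × (202² − 93.6²) = 25170 mm^2
Flow into the rod-end port fills the annular volume.
v = Q / A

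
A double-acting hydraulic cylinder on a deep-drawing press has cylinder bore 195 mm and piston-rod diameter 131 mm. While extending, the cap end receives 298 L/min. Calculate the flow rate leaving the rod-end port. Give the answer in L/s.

Q_out ≈ 2.73 L/s

Cap-side area A_cap = π/4 × (195 mm)² = 29860 mm^2
Rod-side annular area A_ann = π/4 × (195² − 131²) = 16390 mm^2
Piston speed v = Q_in/A_cap; rod-end outflow Q_out = v × A_ann = Q_in × A_ann/A_cap.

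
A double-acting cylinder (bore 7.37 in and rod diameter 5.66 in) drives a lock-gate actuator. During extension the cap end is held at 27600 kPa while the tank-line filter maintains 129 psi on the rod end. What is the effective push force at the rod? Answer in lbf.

Cap-side area A_cap = π/4 × (7.37 in)² = 42.66 in^2
Rod-side annular area A_ann = π/4 × (7.37² − 5.66²) = 17.50 in^2
Net thrust = P_cap·A_cap − P_rod·A_ann = 1.708e5 lbf − 2257 lbf

F ≈ 1.69e5 lbf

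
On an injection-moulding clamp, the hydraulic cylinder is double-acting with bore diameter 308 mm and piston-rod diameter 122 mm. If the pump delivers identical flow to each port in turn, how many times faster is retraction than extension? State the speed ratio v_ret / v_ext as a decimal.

v_ret/v_ext ≈ 1.19

Cap-side area A_cap = π/4 × (308 mm)² = 74510 mm^2
Rod-side annular area A_ann = π/4 × (308² − 122²) = 62820 mm^2
For equal Q, v ∝ 1/A, so v_ret/v_ext = A_cap/A_ann.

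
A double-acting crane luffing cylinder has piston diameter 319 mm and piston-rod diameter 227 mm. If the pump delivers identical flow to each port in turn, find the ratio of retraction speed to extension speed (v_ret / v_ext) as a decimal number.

v_ret/v_ext ≈ 2.03

Cap-side area A_cap = π/4 × (319 mm)² = 79920 mm^2
Rod-side annular area A_ann = π/4 × (319² − 227²) = 39450 mm^2
For equal Q, v ∝ 1/A, so v_ret/v_ext = A_cap/A_ann.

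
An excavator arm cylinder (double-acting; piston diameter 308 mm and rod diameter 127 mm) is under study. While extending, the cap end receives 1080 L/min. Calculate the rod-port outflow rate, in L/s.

Q_out ≈ 14.9 L/s

Cap-side area A_cap = π/4 × (308 mm)² = 74510 mm^2
Rod-side annular area A_ann = π/4 × (308² − 127²) = 61840 mm^2
Piston speed v = Q_in/A_cap; rod-end outflow Q_out = v × A_ann = Q_in × A_ann/A_cap.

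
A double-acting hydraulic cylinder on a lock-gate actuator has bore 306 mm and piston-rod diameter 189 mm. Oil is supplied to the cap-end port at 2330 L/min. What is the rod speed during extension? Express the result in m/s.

Cap-side area A_cap = π/4 × (306 mm)² = 73540 mm^2
v = Q / A

v ≈ 0.528 m/s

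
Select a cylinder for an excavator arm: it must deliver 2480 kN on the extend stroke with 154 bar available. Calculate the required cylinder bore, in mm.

D ≈ 453 mm

Extension force acts on the full piston face: F = P × (π/4)D².
D = √(4F / (πP)) = √(4 × 2480 kN / (π × 154 bar))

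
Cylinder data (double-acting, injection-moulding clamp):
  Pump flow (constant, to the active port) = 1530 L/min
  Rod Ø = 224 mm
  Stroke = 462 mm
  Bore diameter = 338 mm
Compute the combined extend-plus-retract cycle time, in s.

Cap-side area A_cap = π/4 × (338 mm)² = 89730 mm^2
Rod-side annular area A_ann = π/4 × (338² − 224²) = 50320 mm^2
t_ext = A_cap·L/Q = 1.626 s
t_ret = A_ann·L/Q = 0.9117 s
t_cycle = t_ext + t_ret

t ≈ 2.54 s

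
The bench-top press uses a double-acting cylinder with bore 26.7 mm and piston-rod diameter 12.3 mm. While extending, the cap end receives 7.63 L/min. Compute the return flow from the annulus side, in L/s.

Cap-side area A_cap = π/4 × (26.7 mm)² = 559.9 mm^2
Rod-side annular area A_ann = π/4 × (26.7² − 12.3²) = 441.1 mm^2
Piston speed v = Q_in/A_cap; rod-end outflow Q_out = v × A_ann = Q_in × A_ann/A_cap.

Q_out ≈ 0.100 L/s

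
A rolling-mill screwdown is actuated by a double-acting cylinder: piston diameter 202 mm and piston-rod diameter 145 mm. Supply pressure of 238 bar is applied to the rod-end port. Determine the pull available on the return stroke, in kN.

Rod-side annular area A_ann = π/4 × (202² − 145²) = 15530 mm^2
On retraction the pressure acts on the annular area (bore minus rod).
F = P × A_ann

F ≈ 370 kN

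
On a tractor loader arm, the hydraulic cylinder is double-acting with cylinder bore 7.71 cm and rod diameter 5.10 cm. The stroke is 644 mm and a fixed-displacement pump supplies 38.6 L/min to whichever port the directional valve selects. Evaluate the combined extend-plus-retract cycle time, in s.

t ≈ 7.30 s

Cap-side area A_cap = π/4 × (7.71 cm)² = 46.69 cm^2
Rod-side annular area A_ann = π/4 × (7.71² − 5.10²) = 26.26 cm^2
t_ext = A_cap·L/Q = 4.674 s
t_ret = A_ann·L/Q = 2.629 s
t_cycle = t_ext + t_ret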